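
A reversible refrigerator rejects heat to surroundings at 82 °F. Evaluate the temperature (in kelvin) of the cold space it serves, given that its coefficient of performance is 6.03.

T_C ≈ 258 K

T_H = 82 °F → (82 − 32) × 5/9 = 27.78 °C = 300.93 K.
COP_R = T_C/(T_H − T_C) ⇒ T_C = T_H·COP_R/(1 + COP_R) = 300.93 × 6.03/(1 + 6.03) = 258 K.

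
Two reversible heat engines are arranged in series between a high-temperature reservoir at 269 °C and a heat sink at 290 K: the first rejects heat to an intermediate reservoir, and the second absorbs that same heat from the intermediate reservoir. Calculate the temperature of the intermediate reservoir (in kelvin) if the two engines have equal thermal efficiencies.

T_m ≈ 397 K

T_H = 269 °C → 269 + 273.15 = 542.15 K.
Equal efficiencies require 1 − T_m/T_H = 1 − T_C/T_m, i.e. T_m/T_H = T_C/T_m, so T_m = √(T_H·T_C) = √(542.15 × 290.00) = 397 K.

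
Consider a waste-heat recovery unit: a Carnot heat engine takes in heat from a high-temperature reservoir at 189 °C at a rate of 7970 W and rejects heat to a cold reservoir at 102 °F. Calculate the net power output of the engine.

T_H = 189 °C → 189 + 273.15 = 462.15 K.
T_C = 102 °F → (102 − 32) × 5/9 = 38.89 °C = 312.04 K.
Since the cycle is reversible, η = 1 − T_C/T_H = 1 − 312.04/462.15 = 0.3248.
W = η·Q_H = 0.3248 × 7970 = 2589 W.

Ẇ ≈ 2589 W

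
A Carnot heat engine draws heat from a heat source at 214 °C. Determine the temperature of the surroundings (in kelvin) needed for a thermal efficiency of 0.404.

T_C ≈ 290 K

T_H = 214 °C → 214 + 273.15 = 487.15 K.
From η = 1 − T_C/T_H, T_C = T_H·(1 − η) = 487.15 × (1 − 0.404) = 290 K.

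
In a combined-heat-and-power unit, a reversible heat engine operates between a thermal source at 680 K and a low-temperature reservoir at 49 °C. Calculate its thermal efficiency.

T_C = 49 °C → 49 + 273.15 = 322.15 K.
η_rev = 1 − T_C/T_H = 1 − 322.15/680.00 = 0.526.

η ≈ 0.526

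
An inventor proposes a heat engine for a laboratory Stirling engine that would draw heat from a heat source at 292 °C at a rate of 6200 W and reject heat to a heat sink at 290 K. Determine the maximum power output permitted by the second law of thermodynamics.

Ẇ_max ≈ 3019 W

T_H = 292 °C → 292 + 273.15 = 565.15 K.
The upper bound on efficiency is η_max = 1 − T_C/T_H = 1 − 290.00/565.15 = 0.4869.
W_max = η_max · Q_H = 0.4869 × 6200 = 3019 W.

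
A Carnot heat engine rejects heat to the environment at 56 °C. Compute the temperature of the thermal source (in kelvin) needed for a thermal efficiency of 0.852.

T_C = 56 °C → 56 + 273.15 = 329.15 K.
From η = 1 − T_C/T_H, solving for T_H gives T_H = T_C/(1 − η) = 329.15/(1 − 0.852) = 2220 K.

T_H ≈ 2220 K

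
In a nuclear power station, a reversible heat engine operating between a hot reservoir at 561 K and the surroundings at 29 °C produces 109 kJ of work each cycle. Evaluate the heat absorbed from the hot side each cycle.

T_C = 29 °C → 29 + 273.15 = 302.15 K.
η_rev = 1 − T_C/T_H = 1 − 302.15/561.00 = 0.4614.
Q_H = W/η = 109/0.4614 = 236 kJ.

Q_H ≈ 236 kJ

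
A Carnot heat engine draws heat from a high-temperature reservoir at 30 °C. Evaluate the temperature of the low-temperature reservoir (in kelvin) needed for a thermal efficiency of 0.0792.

T_H = 30 °C → 30 + 273.15 = 303.15 K.
From η = 1 − T_C/T_H, T_C = T_H·(1 − η) = 303.15 × (1 − 0.0792) = 279 K.

T_C ≈ 279 K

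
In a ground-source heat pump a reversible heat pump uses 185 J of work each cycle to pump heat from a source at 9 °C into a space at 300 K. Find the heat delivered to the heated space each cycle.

Q_H ≈ 3109 J

T_C = 9 °C → 9 + 273.15 = 282.15 K.
For a reversible heat pump, COP_HP = T_H/(T_H − T_C) = 300.00/17.85 = 16.8067.
Q_H = COP_HP · W = 16.8067 × 185 = 3109 J.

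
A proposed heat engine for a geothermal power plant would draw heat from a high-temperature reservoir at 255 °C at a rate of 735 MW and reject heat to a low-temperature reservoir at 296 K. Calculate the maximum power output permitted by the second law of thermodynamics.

T_H = 255 °C → 255 + 273.15 = 528.15 K.
By the Carnot theorem, η_max = 1 − T_C/T_H = 1 − 296.00/528.15 = 0.4396.
W_max = η_max · Q_H = 0.4396 × 735 = 323 MW.

Ẇ_max ≈ 323 MW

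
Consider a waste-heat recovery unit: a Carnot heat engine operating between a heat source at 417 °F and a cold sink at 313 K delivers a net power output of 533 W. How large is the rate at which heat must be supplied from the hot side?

T_H = 417 °F → (417 − 32) × 5/9 = 213.89 °C = 487.04 K.
Since the cycle is reversible, η = 1 − T_C/T_H = 1 − 313.00/487.04 = 0.3573.
Q_H = W/η = 533/0.3573 = 1490 W.

Q̇_H ≈ 1490 W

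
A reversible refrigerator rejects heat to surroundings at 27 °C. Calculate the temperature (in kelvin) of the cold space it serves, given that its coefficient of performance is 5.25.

T_C ≈ 252.1 K

T_H = 27 °C → 27 + 273.15 = 300.15 K.
COP_R = T_C/(T_H − T_C) ⇒ T_C = T_H·COP_R/(1 + COP_R) = 300.15 × 5.25/(1 + 5.25) = 252.1 K.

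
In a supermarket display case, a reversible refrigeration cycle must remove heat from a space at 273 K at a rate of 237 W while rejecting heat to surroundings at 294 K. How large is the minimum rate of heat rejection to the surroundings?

For a reversible cycle Q_H/Q_C = T_H/T_C, so Q_H = Q_C·T_H/T_C = 237 × 294.00/273.00 = 255 W.

Q̇_H ≈ 255 W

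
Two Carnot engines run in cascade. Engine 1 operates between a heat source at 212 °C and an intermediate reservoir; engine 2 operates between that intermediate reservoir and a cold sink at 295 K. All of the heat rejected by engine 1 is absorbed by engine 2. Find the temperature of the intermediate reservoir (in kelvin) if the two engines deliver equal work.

T_H = 212 °C → 212 + 273.15 = 485.15 K.
For reversible stages Q_m = Q_H·(T_m/T_H). Setting W₁ = Q_H(1 − T_m/T_H) equal to W₂ = Q_m(1 − T_C/T_m) = Q_H·(T_m − T_C)/T_H gives T_H − T_m = T_m − T_C, so T_m = (T_H + T_C)/2 = (485.15 + 295.00)/2 = 390.1 K.

T_m ≈ 390.1 K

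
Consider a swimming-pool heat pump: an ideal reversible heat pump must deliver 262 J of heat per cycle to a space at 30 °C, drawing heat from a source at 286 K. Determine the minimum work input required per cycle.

W_in ≈ 14.8 J

T_H = 30 °C → 30 + 273.15 = 303.15 K.
For a reversible heat pump, COP_HP = T_H/(T_H − T_C) = 303.15/17.15 = 17.6764.
W = Q_H/COP_HP = 262/17.6764 = 14.8 J.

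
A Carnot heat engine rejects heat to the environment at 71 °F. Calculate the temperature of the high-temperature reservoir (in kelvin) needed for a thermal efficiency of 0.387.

T_C = 71 °F → (71 − 32) × 5/9 = 21.67 °C = 294.82 K.
From η = 1 − T_C/T_H, solving for T_H gives T_H = T_C/(1 − η) = 294.82/(1 − 0.387) = 480.9 K.

T_H ≈ 480.9 K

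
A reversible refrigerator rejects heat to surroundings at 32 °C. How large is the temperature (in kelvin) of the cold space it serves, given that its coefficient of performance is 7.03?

T_C ≈ 267.1 K

T_H = 32 °C → 32 + 273.15 = 305.15 K.
COP_R = T_C/(T_H − T_C) ⇒ T_C = T_H·COP_R/(1 + COP_R) = 305.15 × 7.03/(1 + 7.03) = 267.1 K.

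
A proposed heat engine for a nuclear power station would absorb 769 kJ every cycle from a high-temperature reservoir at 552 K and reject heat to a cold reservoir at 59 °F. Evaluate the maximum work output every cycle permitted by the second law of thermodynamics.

W_max ≈ 368 kJ

T_C = 59 °F → (59 − 32) × 5/9 = 15.00 °C = 288.15 K.
The upper bound on efficiency is η_max = 1 − T_C/T_H = 1 − 288.15/552.00 = 0.4780.
W_max = η_max · Q_H = 0.4780 × 769 = 368 kJ.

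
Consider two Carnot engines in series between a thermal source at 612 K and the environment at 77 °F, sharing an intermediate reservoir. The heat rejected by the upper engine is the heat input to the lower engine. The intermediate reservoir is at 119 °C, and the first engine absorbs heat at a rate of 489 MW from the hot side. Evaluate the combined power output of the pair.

T_C = 77 °F → (77 − 32) × 5/9 = 25.00 °C = 298.15 K.
Two reversible stages in series are equivalent to a single Carnot engine between T_H and T_C, so η_total = 1 − T_C/T_H = 1 − 298.15/612.00 = 0.5128.
W_total = η_total · Q_H = 0.5128 × 489 = 250.8 MW.

Ẇ_total ≈ 250.8 MW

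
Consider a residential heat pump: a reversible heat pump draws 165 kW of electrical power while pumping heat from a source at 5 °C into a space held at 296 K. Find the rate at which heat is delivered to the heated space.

Q̇_H ≈ 2740 kW

T_C = 5 °C → 5 + 273.15 = 278.15 K.
The Carnot heat-pump COP is COP_HP = T_H/(T_H − T_C) = 296.00/17.85 = 16.5826.
Q_H = COP_HP · W = 16.5826 × 165 = 2740 kW.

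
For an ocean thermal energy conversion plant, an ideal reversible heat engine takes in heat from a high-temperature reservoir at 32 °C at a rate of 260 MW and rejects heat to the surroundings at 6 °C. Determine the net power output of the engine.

Ẇ ≈ 22.15 MW

T_H = 32 °C → 32 + 273.15 = 305.15 K.
T_C = 6 °C → 6 + 273.15 = 279.15 K.
For a reversible engine, η = 1 − T_C/T_H = 1 − 279.15/305.15 = 0.0852.
W = η·Q_H = 0.0852 × 260 = 22.15 MW.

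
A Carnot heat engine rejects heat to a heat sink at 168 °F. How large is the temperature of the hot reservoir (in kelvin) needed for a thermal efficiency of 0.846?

T_H ≈ 2260 K

T_C = 168 °F → (168 − 32) × 5/9 = 75.56 °C = 348.71 K.
From η = 1 − T_C/T_H, solving for T_H gives T_H = T_C/(1 − η) = 348.71/(1 − 0.846) = 2260 K.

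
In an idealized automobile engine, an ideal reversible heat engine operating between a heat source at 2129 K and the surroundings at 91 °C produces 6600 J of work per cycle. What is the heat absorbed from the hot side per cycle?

T_C = 91 °C → 91 + 273.15 = 364.15 K.
For a reversible engine, η = 1 − T_C/T_H = 1 − 364.15/2129.00 = 0.8290.
Q_H = W/η = 6600/0.8290 = 7960 J.

Q_H ≈ 7960 J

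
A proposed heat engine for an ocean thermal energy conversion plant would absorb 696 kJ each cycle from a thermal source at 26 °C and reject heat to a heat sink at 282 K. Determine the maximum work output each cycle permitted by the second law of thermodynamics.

T_H = 26 °C → 26 + 273.15 = 299.15 K.
By the Carnot theorem, η_max = 1 − T_C/T_H = 1 − 282.00/299.15 = 0.0573.
W_max = η_max · Q_H = 0.0573 × 696 = 39.90 kJ.

W_max ≈ 39.90 kJ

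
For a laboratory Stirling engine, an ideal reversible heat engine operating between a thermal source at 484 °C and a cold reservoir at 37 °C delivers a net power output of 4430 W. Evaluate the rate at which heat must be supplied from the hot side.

T_H = 484 °C → 484 + 273.15 = 757.15 K.
T_C = 37 °C → 37 + 273.15 = 310.15 K.
η_rev = 1 − T_C/T_H = 1 − 310.15/757.15 = 0.5904.
Q_H = W/η = 4430/0.5904 = 7504 W.

Q̇_H ≈ 7504 W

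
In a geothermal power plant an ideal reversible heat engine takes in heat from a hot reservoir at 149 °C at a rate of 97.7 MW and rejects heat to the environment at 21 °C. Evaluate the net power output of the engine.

Ẇ ≈ 29.62 MW

T_H = 149 °C → 149 + 273.15 = 422.15 K.
T_C = 21 °C → 21 + 273.15 = 294.15 K.
Since the cycle is reversible, η = 1 − T_C/T_H = 1 − 294.15/422.15 = 0.3032.
W = η·Q_H = 0.3032 × 97.7 = 29.62 MW.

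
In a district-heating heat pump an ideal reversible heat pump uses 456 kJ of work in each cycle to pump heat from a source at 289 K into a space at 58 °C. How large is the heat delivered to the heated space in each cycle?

Q_H ≈ 3580 kJ

T_H = 58 °C → 58 + 273.15 = 331.15 K.
COP_HP = T_H/(T_H − T_C) = 331.15/42.15 = 7.8565.
Q_H = COP_HP · W = 7.8565 × 456 = 3580 kJ.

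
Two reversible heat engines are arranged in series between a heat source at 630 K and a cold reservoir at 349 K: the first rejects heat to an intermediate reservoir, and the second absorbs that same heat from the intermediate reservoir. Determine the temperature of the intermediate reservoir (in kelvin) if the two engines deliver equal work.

T_m ≈ 490 K

For reversible stages Q_m = Q_H·(T_m/T_H). Setting W₁ = Q_H(1 − T_m/T_H) equal to W₂ = Q_m(1 − T_C/T_m) = Q_H·(T_m − T_C)/T_H gives T_H − T_m = T_m − T_C, so T_m = (T_H + T_C)/2 = (630.00 + 349.00)/2 = 490 K.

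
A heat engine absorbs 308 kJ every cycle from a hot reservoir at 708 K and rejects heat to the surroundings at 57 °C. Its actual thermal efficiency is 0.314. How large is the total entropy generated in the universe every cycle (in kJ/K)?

T_C = 57 °C → 57 + 273.15 = 330.15 K.
W = η·Q_H = 0.314 × 308 = 96.71 kJ, so Q_C = Q_H − W = 211.3 kJ.
Entropy balance on the reservoirs: −Q_H/T_H = -0.4350 kJ/K, +Q_C/T_C = 0.6400 kJ/K.
ΔS_univ = −Q_H/T_H + Q_C/T_C = 0.205 kJ/K (> 0, since η = 0.314 < η_Carnot = 0.534).

ΔS_univ ≈ 0.205 kJ/K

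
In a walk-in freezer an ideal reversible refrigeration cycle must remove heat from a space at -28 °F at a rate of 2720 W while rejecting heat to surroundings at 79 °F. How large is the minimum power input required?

T_H = 79 °F → (79 − 32) × 5/9 = 26.11 °C = 299.26 K.
T_C = -28 °F → (-28 − 32) × 5/9 = -33.33 °C = 239.82 K.
COP_R = T_C/(T_H − T_C) = 239.82/59.44 = 4.0343.
W = Q_C/COP_R = 2720/4.0343 = 674.2 W.

Ẇ_in ≈ 674.2 W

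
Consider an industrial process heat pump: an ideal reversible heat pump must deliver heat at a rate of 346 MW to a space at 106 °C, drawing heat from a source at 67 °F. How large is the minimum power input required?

T_H = 106 °C → 106 + 273.15 = 379.15 K.
T_C = 67 °F → (67 − 32) × 5/9 = 19.44 °C = 292.59 K.
Reversible heating COP: COP_HP = T_H/(T_H − T_C) = 379.15/86.56 = 4.3804.
W = Q_H/COP_HP = 346/4.3804 = 79.0 MW.

Ẇ_in ≈ 79.0 MW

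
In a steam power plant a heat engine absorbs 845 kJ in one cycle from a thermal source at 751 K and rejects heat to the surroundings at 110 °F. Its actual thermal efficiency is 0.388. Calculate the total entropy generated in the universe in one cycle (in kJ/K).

ΔS_univ ≈ 0.509 kJ/K

T_C = 110 °F → (110 − 32) × 5/9 = 43.33 °C = 316.48 K.
W = η·Q_H = 0.388 × 845 = 327.9 kJ, so Q_C = Q_H − W = 517.1 kJ.
The hot reservoir loses entropy Q_H/T_H = 845/751.00 = 1.125 kJ/K; the cold reservoir gains Q_C/T_C = 517.1/316.48 = 1.634 kJ/K.
ΔS_univ = −Q_H/T_H + Q_C/T_C = 0.509 kJ/K (> 0, since η = 0.388 < η_Carnot = 0.579).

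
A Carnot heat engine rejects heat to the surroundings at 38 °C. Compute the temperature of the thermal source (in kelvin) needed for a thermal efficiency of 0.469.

T_C = 38 °C → 38 + 273.15 = 311.15 K.
From η = 1 − T_C/T_H, solving for T_H gives T_H = T_C/(1 − η) = 311.15/(1 − 0.469) = 586 K.

T_H ≈ 586 K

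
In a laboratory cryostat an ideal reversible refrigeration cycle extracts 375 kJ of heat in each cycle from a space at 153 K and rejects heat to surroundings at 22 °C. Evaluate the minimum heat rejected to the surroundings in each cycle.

Q_H ≈ 723.4 kJ

T_H = 22 °C → 22 + 273.15 = 295.15 K.
For a reversible cycle Q_H/Q_C = T_H/T_C, so Q_H = Q_C·T_H/T_C = 375 × 295.15/153.00 = 723.4 kJ.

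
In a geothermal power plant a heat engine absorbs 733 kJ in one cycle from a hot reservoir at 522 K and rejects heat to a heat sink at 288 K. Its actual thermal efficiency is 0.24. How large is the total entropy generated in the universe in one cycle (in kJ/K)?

ΔS_univ ≈ 0.530 kJ/K

W = η·Q_H = 0.24 × 733 = 175.9 kJ, so Q_C = Q_H − W = 557.1 kJ.
Reservoir entropy changes: ΔS_H = −Q_H/T_H = −733/522.00 = -1.404 kJ/K and ΔS_C = +Q_C/T_C = 557.1/288.00 = 1.934 kJ/K.
ΔS_univ = −Q_H/T_H + Q_C/T_C = 0.530 kJ/K (> 0, since η = 0.24 < η_Carnot = 0.448).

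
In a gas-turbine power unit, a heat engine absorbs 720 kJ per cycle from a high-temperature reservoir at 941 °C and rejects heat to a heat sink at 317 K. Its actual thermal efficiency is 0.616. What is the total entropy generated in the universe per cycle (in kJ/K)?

T_H = 941 °C → 941 + 273.15 = 1214.15 K.
W = η·Q_H = 0.616 × 720 = 443.5 kJ, so Q_C = Q_H − W = 276.5 kJ.
Entropy balance on the reservoirs: −Q_H/T_H = -0.5930 kJ/K, +Q_C/T_C = 0.8722 kJ/K.
ΔS_univ = −Q_H/T_H + Q_C/T_C = 0.2792 kJ/K (> 0, since η = 0.616 < η_Carnot = 0.739).

ΔS_univ ≈ 0.2792 kJ/K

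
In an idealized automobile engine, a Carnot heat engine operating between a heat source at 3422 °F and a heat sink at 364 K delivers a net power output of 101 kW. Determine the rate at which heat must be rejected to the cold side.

Q̇_C ≈ 20.51 kW

T_H = 3422 °F → (3422 − 32) × 5/9 = 1883.33 °C = 2156.48 K.
Since the cycle is reversible, η = 1 − T_C/T_H = 1 − 364.00/2156.48 = 0.8312.
Since Q_C/Q_H = T_C/T_H and Q_H = W/η, Q_C = W·T_C/(T_H − T_C) = 101 × 364.00/1792.48 = 20.51 kW.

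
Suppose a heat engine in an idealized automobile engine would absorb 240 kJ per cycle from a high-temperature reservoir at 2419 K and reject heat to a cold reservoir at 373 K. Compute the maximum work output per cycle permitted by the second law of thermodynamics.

W_max ≈ 203 kJ

The upper bound on efficiency is η_max = 1 − T_C/T_H = 1 − 373.00/2419.00 = 0.8458.
W_max = η_max · Q_H = 0.8458 × 240 = 203 kJ.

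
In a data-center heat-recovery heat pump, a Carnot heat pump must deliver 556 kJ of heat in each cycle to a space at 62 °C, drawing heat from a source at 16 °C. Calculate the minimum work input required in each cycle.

T_H = 62 °C → 62 + 273.15 = 335.15 K.
T_C = 16 °C → 16 + 273.15 = 289.15 K.
Reversible heating COP: COP_HP = T_H/(T_H − T_C) = 335.15/46.00 = 7.2859.
W = Q_H/COP_HP = 556/7.2859 = 76.31 kJ.

W_in ≈ 76.31 kJ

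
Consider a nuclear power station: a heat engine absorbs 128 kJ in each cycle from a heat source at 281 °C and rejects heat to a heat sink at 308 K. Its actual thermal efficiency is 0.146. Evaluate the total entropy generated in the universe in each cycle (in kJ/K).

T_H = 281 °C → 281 + 273.15 = 554.15 K.
W = η·Q_H = 0.146 × 128 = 18.69 kJ, so Q_C = Q_H − W = 109.3 kJ.
Entropy balance on the reservoirs: −Q_H/T_H = -0.2310 kJ/K, +Q_C/T_C = 0.3549 kJ/K.
ΔS_univ = −Q_H/T_H + Q_C/T_C = 0.1239 kJ/K (> 0, since η = 0.146 < η_Carnot = 0.444).

ΔS_univ ≈ 0.1239 kJ/K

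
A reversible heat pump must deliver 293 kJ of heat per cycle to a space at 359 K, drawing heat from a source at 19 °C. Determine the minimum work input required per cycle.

T_C = 19 °C → 19 + 273.15 = 292.15 K.
Reversible heating COP: COP_HP = T_H/(T_H − T_C) = 359.00/66.85 = 5.3702.
W = Q_H/COP_HP = 293/5.3702 = 54.6 kJ.

W_in ≈ 54.6 kJ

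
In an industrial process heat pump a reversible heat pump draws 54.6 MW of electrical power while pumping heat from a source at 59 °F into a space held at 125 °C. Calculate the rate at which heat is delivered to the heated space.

Q̇_H ≈ 198 MW

T_H = 125 °C → 125 + 273.15 = 398.15 K.
T_C = 59 °F → (59 − 32) × 5/9 = 15.00 °C = 288.15 K.
COP_HP = T_H/(T_H − T_C) = 398.15/110.00 = 3.6195.
Q_H = COP_HP · W = 3.6195 × 54.6 = 198 MW.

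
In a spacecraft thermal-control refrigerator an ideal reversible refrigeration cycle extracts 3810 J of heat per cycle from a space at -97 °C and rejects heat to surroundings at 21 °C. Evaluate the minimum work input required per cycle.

W_in ≈ 2550 J

T_H = 21 °C → 21 + 273.15 = 294.15 K.
T_C = -97 °C → -97 + 273.15 = 176.15 K.
COP_R = T_C/(T_H − T_C) = 176.15/118.00 = 1.4928.
W = Q_C/COP_R = 3810/1.4928 = 2550 J.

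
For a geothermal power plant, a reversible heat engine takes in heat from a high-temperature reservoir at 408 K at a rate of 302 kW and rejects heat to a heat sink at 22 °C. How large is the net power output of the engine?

T_C = 22 °C → 22 + 273.15 = 295.15 K.
For a reversible engine, η = 1 − T_C/T_H = 1 − 295.15/408.00 = 0.2766.
W = η·Q_H = 0.2766 × 302 = 83.5 kW.

Ẇ ≈ 83.5 kW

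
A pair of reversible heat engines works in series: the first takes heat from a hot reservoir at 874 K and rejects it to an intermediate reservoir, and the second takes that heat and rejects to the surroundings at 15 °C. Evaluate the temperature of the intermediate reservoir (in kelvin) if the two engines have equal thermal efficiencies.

T_m ≈ 501.8 K

T_C = 15 °C → 15 + 273.15 = 288.15 K.
Equal efficiencies require 1 − T_m/T_H = 1 − T_C/T_m, i.e. T_m/T_H = T_C/T_m, so T_m = √(T_H·T_C) = √(874.00 × 288.15) = 501.8 K.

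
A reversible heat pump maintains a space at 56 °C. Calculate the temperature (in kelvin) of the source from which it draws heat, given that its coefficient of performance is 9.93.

T_C ≈ 296 K

T_H = 56 °C → 56 + 273.15 = 329.15 K.
COP_HP = T_H/(T_H − T_C) ⇒ T_C = T_H·(COP_HP − 1)/COP_HP = 329.15 × (9.93 − 1)/9.93 = 296 K.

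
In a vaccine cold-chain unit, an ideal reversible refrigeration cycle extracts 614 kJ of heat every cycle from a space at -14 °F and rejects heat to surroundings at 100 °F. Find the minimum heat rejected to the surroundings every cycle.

T_H = 100 °F → (100 − 32) × 5/9 = 37.78 °C = 310.93 K.
T_C = -14 °F → (-14 − 32) × 5/9 = -25.56 °C = 247.59 K.
For a reversible cycle Q_H/Q_C = T_H/T_C, so Q_H = Q_C·T_H/T_C = 614 × 310.93/247.59 = 771 kJ.

Q_H ≈ 771 kJ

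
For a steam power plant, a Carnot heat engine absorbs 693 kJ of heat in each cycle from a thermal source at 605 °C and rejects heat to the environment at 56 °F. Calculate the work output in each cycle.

W ≈ 467 kJ

T_H = 605 °C → 605 + 273.15 = 878.15 K.
T_C = 56 °F → (56 − 32) × 5/9 = 13.33 °C = 286.48 K.
The Carnot efficiency is η = 1 − T_C/T_H = 1 − 286.48/878.15 = 0.6738.
W = η·Q_H = 0.6738 × 693 = 467 kJ.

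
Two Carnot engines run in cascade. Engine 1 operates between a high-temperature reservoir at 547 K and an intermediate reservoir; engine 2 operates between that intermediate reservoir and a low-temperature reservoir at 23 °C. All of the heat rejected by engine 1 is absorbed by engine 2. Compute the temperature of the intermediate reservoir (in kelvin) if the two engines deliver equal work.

T_m ≈ 422 K

T_C = 23 °C → 23 + 273.15 = 296.15 K.
For reversible stages Q_m = Q_H·(T_m/T_H). Setting W₁ = Q_H(1 − T_m/T_H) equal to W₂ = Q_m(1 − T_C/T_m) = Q_H·(T_m − T_C)/T_H gives T_H − T_m = T_m − T_C, so T_m = (T_H + T_C)/2 = (547.00 + 296.15)/2 = 422 K.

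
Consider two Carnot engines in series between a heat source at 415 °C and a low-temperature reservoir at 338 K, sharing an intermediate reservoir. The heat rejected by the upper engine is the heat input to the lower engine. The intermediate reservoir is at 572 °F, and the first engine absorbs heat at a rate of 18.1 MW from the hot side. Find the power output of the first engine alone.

T_H = 415 °C → 415 + 273.15 = 688.15 K.
T_m = 572 °F → (572 − 32) × 5/9 = 300.00 °C = 573.15 K.
First-stage efficiency η₁ = 1 − T_m/T_H = 1 − 573.15/688.15 = 0.1671.
W₁ = η₁·Q_H = 0.1671 × 18.1 = 3.02 MW.

Ẇ₁ ≈ 3.02 MW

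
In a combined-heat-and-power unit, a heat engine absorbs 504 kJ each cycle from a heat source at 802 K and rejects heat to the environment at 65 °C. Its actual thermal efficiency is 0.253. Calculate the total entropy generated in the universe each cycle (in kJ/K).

T_C = 65 °C → 65 + 273.15 = 338.15 K.
W = η·Q_H = 0.253 × 504 = 127.5 kJ, so Q_C = Q_H − W = 376.5 kJ.
The hot reservoir loses entropy Q_H/T_H = 504/802.00 = 0.6284 kJ/K; the cold reservoir gains Q_C/T_C = 376.5/338.15 = 1.113 kJ/K.
ΔS_univ = −Q_H/T_H + Q_C/T_C = 0.485 kJ/K (> 0, since η = 0.253 < η_Carnot = 0.578).

ΔS_univ ≈ 0.485 kJ/K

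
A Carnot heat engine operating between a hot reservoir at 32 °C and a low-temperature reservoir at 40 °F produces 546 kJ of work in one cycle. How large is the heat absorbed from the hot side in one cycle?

Q_H ≈ 6050 kJ

T_H = 32 °C → 32 + 273.15 = 305.15 K.
T_C = 40 °F → (40 − 32) × 5/9 = 4.44 °C = 277.59 K.
The Carnot efficiency is η = 1 − T_C/T_H = 1 − 277.59/305.15 = 0.0903.
Q_H = W/η = 546/0.0903 = 6050 kJ.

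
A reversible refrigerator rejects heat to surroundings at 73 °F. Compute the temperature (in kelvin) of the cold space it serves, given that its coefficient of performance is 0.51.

T_H = 73 °F → (73 − 32) × 5/9 = 22.78 °C = 295.93 K.
COP_R = T_C/(T_H − T_C) ⇒ T_C = T_H·COP_R/(1 + COP_R) = 295.93 × 0.51/(1 + 0.51) = 99.9 K.

T_C ≈ 99.9 K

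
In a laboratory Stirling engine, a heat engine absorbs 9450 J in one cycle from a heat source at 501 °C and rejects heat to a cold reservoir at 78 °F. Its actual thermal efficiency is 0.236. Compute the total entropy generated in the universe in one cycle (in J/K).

T_H = 501 °C → 501 + 273.15 = 774.15 K.
T_C = 78 °F → (78 − 32) × 5/9 = 25.56 °C = 298.71 K.
W = η·Q_H = 0.236 × 9450 = 2230 J, so Q_C = Q_H − W = 7220 J.
The hot reservoir loses entropy Q_H/T_H = 9450/774.15 = 12.21 J/K; the cold reservoir gains Q_C/T_C = 7220/298.71 = 24.17 J/K.
ΔS_univ = −Q_H/T_H + Q_C/T_C = 12.0 J/K (> 0, since η = 0.236 < η_Carnot = 0.614).

ΔS_univ ≈ 12.0 J/K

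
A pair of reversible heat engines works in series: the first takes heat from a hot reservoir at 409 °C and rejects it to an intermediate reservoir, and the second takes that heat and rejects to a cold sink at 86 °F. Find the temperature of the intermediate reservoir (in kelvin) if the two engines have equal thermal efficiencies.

T_H = 409 °C → 409 + 273.15 = 682.15 K.
T_C = 86 °F → (86 − 32) × 5/9 = 30.00 °C = 303.15 K.
Equal efficiencies require 1 − T_m/T_H = 1 − T_C/T_m, i.e. T_m/T_H = T_C/T_m, so T_m = √(T_H·T_C) = √(682.15 × 303.15) = 455 K.

T_m ≈ 455 K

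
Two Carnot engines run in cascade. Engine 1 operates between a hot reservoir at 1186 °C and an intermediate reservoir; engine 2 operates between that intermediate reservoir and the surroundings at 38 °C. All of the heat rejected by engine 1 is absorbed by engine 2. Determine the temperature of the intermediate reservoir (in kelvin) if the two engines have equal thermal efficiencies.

T_H = 1186 °C → 1186 + 273.15 = 1459.15 K.
T_C = 38 °C → 38 + 273.15 = 311.15 K.
Equal efficiencies require 1 − T_m/T_H = 1 − T_C/T_m, i.e. T_m/T_H = T_C/T_m, so T_m = √(T_H·T_C) = √(1459.15 × 311.15) = 674 K.

T_m ≈ 674 K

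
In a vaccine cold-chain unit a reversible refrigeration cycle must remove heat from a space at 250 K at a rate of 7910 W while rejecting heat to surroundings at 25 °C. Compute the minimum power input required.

T_H = 25 °C → 25 + 273.15 = 298.15 K.
For a reversible refrigerator, COP_R = T_C/(T_H − T_C) = 250.00/48.15 = 5.1921.
W = Q_C/COP_R = 7910/5.1921 = 1520 W.

Ẇ_in ≈ 1520 W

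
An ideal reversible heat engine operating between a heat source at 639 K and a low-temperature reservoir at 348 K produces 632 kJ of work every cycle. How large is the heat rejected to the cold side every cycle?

Q_C ≈ 756 kJ

Since the cycle is reversible, η = 1 − T_C/T_H = 1 − 348.00/639.00 = 0.4554.
Since Q_C/Q_H = T_C/T_H and Q_H = W/η, Q_C = W·T_C/(T_H − T_C) = 632 × 348.00/291.00 = 756 kJ.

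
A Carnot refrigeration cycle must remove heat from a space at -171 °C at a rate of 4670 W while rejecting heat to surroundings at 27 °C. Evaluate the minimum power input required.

T_H = 27 °C → 27 + 273.15 = 300.15 K.
T_C = -171 °C → -171 + 273.15 = 102.15 K.
The reversible coefficient of performance is COP_R = T_C/(T_H − T_C) = 102.15/198.00 = 0.5159.
W = Q_C/COP_R = 4670/0.5159 = 9050 W.

Ẇ_in ≈ 9050 W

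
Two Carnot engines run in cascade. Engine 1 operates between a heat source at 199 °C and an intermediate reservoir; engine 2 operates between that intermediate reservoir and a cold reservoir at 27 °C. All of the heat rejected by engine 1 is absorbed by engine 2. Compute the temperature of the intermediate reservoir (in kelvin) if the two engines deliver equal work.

T_m ≈ 386 K

T_H = 199 °C → 199 + 273.15 = 472.15 K.
T_C = 27 °C → 27 + 273.15 = 300.15 K.
For reversible stages Q_m = Q_H·(T_m/T_H). Setting W₁ = Q_H(1 − T_m/T_H) equal to W₂ = Q_m(1 − T_C/T_m) = Q_H·(T_m − T_C)/T_H gives T_H − T_m = T_m − T_C, so T_m = (T_H + T_C)/2 = (472.15 + 300.15)/2 = 386 K.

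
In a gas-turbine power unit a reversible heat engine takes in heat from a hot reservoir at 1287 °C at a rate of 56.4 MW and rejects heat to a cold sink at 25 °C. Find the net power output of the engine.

T_H = 1287 °C → 1287 + 273.15 = 1560.15 K.
T_C = 25 °C → 25 + 273.15 = 298.15 K.
η_rev = 1 − T_C/T_H = 1 − 298.15/1560.15 = 0.8089.
W = η·Q_H = 0.8089 × 56.4 = 45.62 MW.

Ẇ ≈ 45.62 MW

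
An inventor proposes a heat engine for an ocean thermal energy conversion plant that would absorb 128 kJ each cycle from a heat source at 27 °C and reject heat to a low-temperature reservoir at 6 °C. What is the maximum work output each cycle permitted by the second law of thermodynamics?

T_H = 27 °C → 27 + 273.15 = 300.15 K.
T_C = 6 °C → 6 + 273.15 = 279.15 K.
The upper bound on efficiency is η_max = 1 − T_C/T_H = 1 − 279.15/300.15 = 0.0700.
W_max = η_max · Q_H = 0.0700 × 128 = 8.96 kJ.

W_max ≈ 8.96 kJ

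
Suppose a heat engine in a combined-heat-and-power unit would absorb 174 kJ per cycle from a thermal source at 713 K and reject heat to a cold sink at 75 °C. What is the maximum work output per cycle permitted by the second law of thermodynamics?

W_max ≈ 89.0 kJ

T_C = 75 °C → 75 + 273.15 = 348.15 K.
The second-law ceiling is the Carnot efficiency, η_max = 1 − T_C/T_H = 1 − 348.15/713.00 = 0.5117.
W_max = η_max · Q_H = 0.5117 × 174 = 89.0 kJ.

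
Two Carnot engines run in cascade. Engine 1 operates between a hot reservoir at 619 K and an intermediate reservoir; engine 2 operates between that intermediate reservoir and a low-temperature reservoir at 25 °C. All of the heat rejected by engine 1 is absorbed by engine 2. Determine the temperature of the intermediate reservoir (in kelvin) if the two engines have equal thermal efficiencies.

T_C = 25 °C → 25 + 273.15 = 298.15 K.
Equal efficiencies require 1 − T_m/T_H = 1 − T_C/T_m, i.e. T_m/T_H = T_C/T_m, so T_m = √(T_H·T_C) = √(619.00 × 298.15) = 430 K.

T_m ≈ 430 K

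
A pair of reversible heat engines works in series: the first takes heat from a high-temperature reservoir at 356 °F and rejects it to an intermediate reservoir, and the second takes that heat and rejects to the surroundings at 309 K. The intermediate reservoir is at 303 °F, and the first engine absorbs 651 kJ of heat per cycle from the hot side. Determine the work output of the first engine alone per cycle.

T_H = 356 °F → (356 − 32) × 5/9 = 180.00 °C = 453.15 K.
T_m = 303 °F → (303 − 32) × 5/9 = 150.56 °C = 423.71 K.
First-stage efficiency η₁ = 1 − T_m/T_H = 1 − 423.71/453.15 = 0.0650.
W₁ = η₁·Q_H = 0.0650 × 651 = 42.3 kJ.

W₁ ≈ 42.3 kJ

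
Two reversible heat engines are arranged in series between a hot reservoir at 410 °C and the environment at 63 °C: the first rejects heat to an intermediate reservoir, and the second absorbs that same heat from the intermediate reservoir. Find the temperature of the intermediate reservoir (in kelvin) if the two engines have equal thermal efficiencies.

T_m ≈ 479 K

T_H = 410 °C → 410 + 273.15 = 683.15 K.
T_C = 63 °C → 63 + 273.15 = 336.15 K.
Equal efficiencies require 1 − T_m/T_H = 1 − T_C/T_m, i.e. T_m/T_H = T_C/T_m, so T_m = √(T_H·T_C) = √(683.15 × 336.15) = 479 K.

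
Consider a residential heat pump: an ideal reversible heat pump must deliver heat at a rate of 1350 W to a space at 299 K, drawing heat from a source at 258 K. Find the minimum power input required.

Ẇ_in ≈ 185.1 W

For a reversible heat pump, COP_HP = T_H/(T_H − T_C) = 299.00/41.00 = 7.2927.
W = Q_H/COP_HP = 1350/7.2927 = 185.1 W.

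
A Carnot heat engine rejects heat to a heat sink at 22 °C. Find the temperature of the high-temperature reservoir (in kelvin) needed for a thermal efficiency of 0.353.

T_H ≈ 456 K

T_C = 22 °C → 22 + 273.15 = 295.15 K.
From η = 1 − T_C/T_H, solving for T_H gives T_H = T_C/(1 − η) = 295.15/(1 − 0.353) = 456 K.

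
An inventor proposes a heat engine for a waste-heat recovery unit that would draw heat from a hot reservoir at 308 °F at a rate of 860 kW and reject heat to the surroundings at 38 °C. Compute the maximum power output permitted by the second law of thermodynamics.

T_H = 308 °F → (308 − 32) × 5/9 = 153.33 °C = 426.48 K.
T_C = 38 °C → 38 + 273.15 = 311.15 K.
No engine can exceed the Carnot limit: η_max = 1 − T_C/T_H = 1 − 311.15/426.48 = 0.2704.
W_max = η_max · Q_H = 0.2704 × 860 = 232.6 kW.

Ẇ_max ≈ 232.6 kW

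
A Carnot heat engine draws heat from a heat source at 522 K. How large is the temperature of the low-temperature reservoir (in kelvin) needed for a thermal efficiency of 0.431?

From η = 1 − T_C/T_H, T_C = T_H·(1 − η) = 522.00 × (1 − 0.431) = 297 K.

T_C ≈ 297 K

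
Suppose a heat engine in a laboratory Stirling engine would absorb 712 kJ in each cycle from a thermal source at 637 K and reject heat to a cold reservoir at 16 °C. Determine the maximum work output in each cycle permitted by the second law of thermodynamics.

T_C = 16 °C → 16 + 273.15 = 289.15 K.
No engine can exceed the Carnot limit: η_max = 1 − T_C/T_H = 1 − 289.15/637.00 = 0.5461.
W_max = η_max · Q_H = 0.5461 × 712 = 388.8 kJ.

W_max ≈ 388.8 kJ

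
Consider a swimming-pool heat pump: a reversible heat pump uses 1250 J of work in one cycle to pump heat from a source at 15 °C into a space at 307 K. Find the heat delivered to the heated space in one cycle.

Q_H ≈ 20400 J

T_C = 15 °C → 15 + 273.15 = 288.15 K.
COP_HP = T_H/(T_H − T_C) = 307.00/18.85 = 16.2865.
Q_H = COP_HP · W = 16.2865 × 1250 = 20400 J.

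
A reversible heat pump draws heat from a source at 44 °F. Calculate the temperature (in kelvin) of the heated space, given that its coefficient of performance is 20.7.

T_H ≈ 294.0 K

T_C = 44 °F → (44 − 32) × 5/9 = 6.67 °C = 279.82 K.
COP_HP = T_H/(T_H − T_C) ⇒ T_H = T_C·COP_HP/(COP_HP − 1) = 279.82 × 20.7/(20.7 − 1) = 294.0 K.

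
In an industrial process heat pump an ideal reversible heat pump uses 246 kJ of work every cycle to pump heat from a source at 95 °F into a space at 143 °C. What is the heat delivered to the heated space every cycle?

Q_H ≈ 947.9 kJ

T_H = 143 °C → 143 + 273.15 = 416.15 K.
T_C = 95 °F → (95 − 32) × 5/9 = 35.00 °C = 308.15 K.
For a reversible heat pump, COP_HP = T_H/(T_H − T_C) = 416.15/108.00 = 3.8532.
Q_H = COP_HP · W = 3.8532 × 246 = 947.9 kJ.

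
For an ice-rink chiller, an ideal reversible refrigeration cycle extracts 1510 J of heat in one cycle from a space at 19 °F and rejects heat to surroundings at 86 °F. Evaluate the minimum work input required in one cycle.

T_H = 86 °F → (86 − 32) × 5/9 = 30.00 °C = 303.15 K.
T_C = 19 °F → (19 − 32) × 5/9 = -7.22 °C = 265.93 K.
Carnot COP: COP_R = T_C/(T_H − T_C) = 265.93/37.22 = 7.1443.
W = Q_C/COP_R = 1510/7.1443 = 211.4 J.

W_in ≈ 211.4 J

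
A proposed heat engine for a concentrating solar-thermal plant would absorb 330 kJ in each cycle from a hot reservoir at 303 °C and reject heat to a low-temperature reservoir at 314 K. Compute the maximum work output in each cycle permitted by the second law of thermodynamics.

T_H = 303 °C → 303 + 273.15 = 576.15 K.
No engine can exceed the Carnot limit: η_max = 1 − T_C/T_H = 1 − 314.00/576.15 = 0.4550.
W_max = η_max · Q_H = 0.4550 × 330 = 150 kJ.

W_max ≈ 150 kJ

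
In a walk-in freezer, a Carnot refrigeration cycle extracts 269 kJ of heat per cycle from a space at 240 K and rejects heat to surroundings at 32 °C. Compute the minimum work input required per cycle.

T_H = 32 °C → 32 + 273.15 = 305.15 K.
Carnot COP: COP_R = T_C/(T_H − T_C) = 240.00/65.15 = 3.6838.
W = Q_C/COP_R = 269/3.6838 = 73.0 kJ.

W_in ≈ 73.0 kJ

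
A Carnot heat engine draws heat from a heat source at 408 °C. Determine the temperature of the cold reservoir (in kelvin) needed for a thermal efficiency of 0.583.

T_C ≈ 284 K

T_H = 408 °C → 408 + 273.15 = 681.15 K.
From η = 1 − T_C/T_H, T_C = T_H·(1 − η) = 681.15 × (1 − 0.583) = 284 K.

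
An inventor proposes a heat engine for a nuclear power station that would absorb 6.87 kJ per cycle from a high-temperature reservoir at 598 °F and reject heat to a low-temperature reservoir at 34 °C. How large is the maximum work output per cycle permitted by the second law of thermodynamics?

T_H = 598 °F → (598 − 32) × 5/9 = 314.44 °C = 587.59 K.
T_C = 34 °C → 34 + 273.15 = 307.15 K.
The second-law ceiling is the Carnot efficiency, η_max = 1 − T_C/T_H = 1 − 307.15/587.59 = 0.4773.
W_max = η_max · Q_H = 0.4773 × 6.87 = 3.279 kJ.

W_max ≈ 3.279 kJ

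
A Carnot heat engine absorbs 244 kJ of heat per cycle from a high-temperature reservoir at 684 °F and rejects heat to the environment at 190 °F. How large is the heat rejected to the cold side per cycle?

Q_C ≈ 138.6 kJ

T_H = 684 °F → (684 − 32) × 5/9 = 362.22 °C = 635.37 K.
T_C = 190 °F → (190 − 32) × 5/9 = 87.78 °C = 360.93 K.
The Carnot efficiency is η = 1 − T_C/T_H = 1 − 360.93/635.37 = 0.4319.
For a reversible cycle Q_C/Q_H = T_C/T_H, so Q_C = 244 × 360.93/635.37 = 138.6 kJ.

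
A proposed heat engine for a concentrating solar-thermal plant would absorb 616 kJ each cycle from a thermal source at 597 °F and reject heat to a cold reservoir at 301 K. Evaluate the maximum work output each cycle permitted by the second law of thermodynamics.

W_max ≈ 300 kJ

T_H = 597 °F → (597 − 32) × 5/9 = 313.89 °C = 587.04 K.
No engine can exceed the Carnot limit: η_max = 1 − T_C/T_H = 1 − 301.00/587.04 = 0.4873.
W_max = η_max · Q_H = 0.4873 × 616 = 300 kJ.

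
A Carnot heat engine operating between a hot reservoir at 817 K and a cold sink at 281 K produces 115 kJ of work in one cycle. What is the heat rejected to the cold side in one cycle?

Since the cycle is reversible, η = 1 − T_C/T_H = 1 − 281.00/817.00 = 0.6561.
Since Q_C/Q_H = T_C/T_H and Q_H = W/η, Q_C = W·T_C/(T_H − T_C) = 115 × 281.00/536.00 = 60.3 kJ.

Q_C ≈ 60.3 kJ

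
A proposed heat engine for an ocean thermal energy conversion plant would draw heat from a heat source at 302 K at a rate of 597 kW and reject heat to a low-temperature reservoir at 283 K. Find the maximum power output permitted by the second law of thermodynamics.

Ẇ_max ≈ 37.6 kW

The second-law ceiling is the Carnot efficiency, η_max = 1 − T_C/T_H = 1 − 283.00/302.00 = 0.0629.
W_max = η_max · Q_H = 0.0629 × 597 = 37.6 kW.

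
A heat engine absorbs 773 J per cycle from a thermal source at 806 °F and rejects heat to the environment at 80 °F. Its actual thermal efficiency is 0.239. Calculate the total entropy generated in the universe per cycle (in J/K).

T_H = 806 °F → (806 − 32) × 5/9 = 430.00 °C = 703.15 K.
T_C = 80 °F → (80 − 32) × 5/9 = 26.67 °C = 299.82 K.
W = η·Q_H = 0.239 × 773 = 184.7 J, so Q_C = Q_H − W = 588.3 J.
The hot reservoir loses entropy Q_H/T_H = 773/703.15 = 1.099 J/K; the cold reservoir gains Q_C/T_C = 588.3/299.82 = 1.962 J/K.
ΔS_univ = −Q_H/T_H + Q_C/T_C = 0.863 J/K (> 0, since η = 0.239 < η_Carnot = 0.574).

ΔS_univ ≈ 0.863 J/K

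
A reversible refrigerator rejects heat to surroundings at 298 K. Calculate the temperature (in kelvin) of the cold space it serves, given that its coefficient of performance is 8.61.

T_C ≈ 267 K

COP_R = T_C/(T_H − T_C) ⇒ T_C = T_H·COP_R/(1 + COP_R) = 298.00 × 8.61/(1 + 8.61) = 267 K.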